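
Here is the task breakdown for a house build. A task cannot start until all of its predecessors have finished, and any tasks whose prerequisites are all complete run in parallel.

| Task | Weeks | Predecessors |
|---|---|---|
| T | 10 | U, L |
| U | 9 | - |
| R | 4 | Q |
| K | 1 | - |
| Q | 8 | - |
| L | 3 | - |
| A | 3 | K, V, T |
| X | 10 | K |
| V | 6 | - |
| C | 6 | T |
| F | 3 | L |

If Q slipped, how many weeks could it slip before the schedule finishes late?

Critical path: U→T→C = 9+10+6 = 25, so the finish is 25 weeks.
Q finishes as early as 8 and must finish by 21.
Slack of Q = 13 − 0 = 13 weeks.

13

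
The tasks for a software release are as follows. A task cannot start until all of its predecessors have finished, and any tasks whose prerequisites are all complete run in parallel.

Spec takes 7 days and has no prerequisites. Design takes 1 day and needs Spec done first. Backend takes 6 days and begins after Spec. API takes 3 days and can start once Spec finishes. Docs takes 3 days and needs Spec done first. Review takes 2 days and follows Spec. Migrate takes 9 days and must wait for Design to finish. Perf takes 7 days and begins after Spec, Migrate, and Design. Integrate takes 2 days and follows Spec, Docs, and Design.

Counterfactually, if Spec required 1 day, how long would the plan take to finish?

Baseline: Spec→Design→Migrate→Perf = 7+1+9+7 = 24 → 24 days.
Spec is on the critical path; changing it to 1 makes that path 18 days.
No other chain overtakes it, so the finish is 18 days.

18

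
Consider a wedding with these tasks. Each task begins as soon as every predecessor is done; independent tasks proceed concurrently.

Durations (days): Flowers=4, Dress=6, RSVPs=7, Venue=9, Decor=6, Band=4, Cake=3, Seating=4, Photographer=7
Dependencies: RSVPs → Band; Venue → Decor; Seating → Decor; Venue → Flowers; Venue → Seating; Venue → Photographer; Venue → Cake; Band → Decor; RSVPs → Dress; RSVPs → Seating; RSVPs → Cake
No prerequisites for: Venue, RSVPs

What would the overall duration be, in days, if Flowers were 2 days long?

Actual critical path: Venue→Seating→Decor = 9+4+6 = 19 ⇒ 19 days.
Flowers is off the critical path — its longest chain is 13 days, giving 6 of slack.
The critical path is still Venue→Seating→Decor; finish is now 19 days.

19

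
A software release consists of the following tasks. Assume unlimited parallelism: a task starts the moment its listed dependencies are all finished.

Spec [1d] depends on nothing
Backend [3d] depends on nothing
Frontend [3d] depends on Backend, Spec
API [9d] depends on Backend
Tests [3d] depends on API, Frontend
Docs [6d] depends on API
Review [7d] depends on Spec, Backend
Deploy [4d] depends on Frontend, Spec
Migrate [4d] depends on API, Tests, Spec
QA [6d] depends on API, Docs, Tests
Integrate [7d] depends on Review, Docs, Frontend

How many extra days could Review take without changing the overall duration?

8

Backend→API→Docs→Integrate = 3+9+6+7 = 25 sets the makespan at 25 days.
Review finishes as early as 10 and must finish by 18.
So Review can slip 18 − 10 = 8 days.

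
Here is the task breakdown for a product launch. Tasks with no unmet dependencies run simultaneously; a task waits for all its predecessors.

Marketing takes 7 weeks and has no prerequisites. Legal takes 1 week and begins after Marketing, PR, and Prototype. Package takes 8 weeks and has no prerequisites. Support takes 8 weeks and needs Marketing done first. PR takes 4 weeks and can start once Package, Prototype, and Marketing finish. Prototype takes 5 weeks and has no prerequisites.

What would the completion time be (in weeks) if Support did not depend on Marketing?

With the dependency in place, Marketing→Support = 7+8 = 15 sets the finish at 15 weeks.
Without Marketing→Support, Support's earliest start moves from 7 to 0.
The longest chain is now Package→PR→Legal = 8+4+1 = 13, so the project takes 13 weeks.

13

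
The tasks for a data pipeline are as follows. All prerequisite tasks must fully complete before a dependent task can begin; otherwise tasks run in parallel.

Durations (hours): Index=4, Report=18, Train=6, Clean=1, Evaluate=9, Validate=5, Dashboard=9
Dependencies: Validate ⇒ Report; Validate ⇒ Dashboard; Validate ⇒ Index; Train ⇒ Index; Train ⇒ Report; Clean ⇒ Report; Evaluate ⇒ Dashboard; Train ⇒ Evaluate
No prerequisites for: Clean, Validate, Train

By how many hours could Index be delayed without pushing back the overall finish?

14

Train→Evaluate→Dashboard = 6+9+9 = 24 sets the makespan at 24 hours.
The longest chain containing Index totals 10 hours.
Float = 24 − 10 = 14.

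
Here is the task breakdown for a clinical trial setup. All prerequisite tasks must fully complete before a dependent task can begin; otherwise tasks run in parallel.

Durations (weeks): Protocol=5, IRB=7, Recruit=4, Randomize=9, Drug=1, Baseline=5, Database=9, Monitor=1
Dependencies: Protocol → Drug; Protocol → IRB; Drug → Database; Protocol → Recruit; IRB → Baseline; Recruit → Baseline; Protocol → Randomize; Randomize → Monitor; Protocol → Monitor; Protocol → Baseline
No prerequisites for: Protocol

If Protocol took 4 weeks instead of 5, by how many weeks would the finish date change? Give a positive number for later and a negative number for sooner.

-1

Critical path before the change: Protocol→IRB→Baseline = 5+7+5 = 17 giving 17 weeks.
Protocol lies on that path, so at 4 weeks the path becomes 16 weeks.
The critical path is still Protocol→IRB→Baseline; finish is now 16 weeks.
Change in finish: 16 − 17 = -1 weeks.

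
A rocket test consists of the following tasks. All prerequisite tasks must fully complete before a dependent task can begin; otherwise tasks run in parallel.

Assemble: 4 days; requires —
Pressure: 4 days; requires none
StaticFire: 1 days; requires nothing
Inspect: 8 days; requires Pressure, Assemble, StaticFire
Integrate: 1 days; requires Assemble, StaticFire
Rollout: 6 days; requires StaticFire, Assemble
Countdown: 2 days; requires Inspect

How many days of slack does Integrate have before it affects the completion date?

9

The longest chain is Assemble→Inspect→Countdown = 4+8+2 = 14; overall finish 14 days.
Longest path through Integrate: 5 days (earliest finish 5, latest finish 14).
Float = 14 − 5 = 9.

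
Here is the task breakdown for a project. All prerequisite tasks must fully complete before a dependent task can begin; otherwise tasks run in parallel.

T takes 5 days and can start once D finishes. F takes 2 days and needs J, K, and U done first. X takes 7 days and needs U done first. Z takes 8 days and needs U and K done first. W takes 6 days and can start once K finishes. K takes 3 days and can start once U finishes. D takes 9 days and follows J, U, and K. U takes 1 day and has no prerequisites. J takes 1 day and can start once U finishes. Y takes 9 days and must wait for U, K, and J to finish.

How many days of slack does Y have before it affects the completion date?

U→K→D→T = 1+3+9+5 = 18 sets the makespan at 18 days.
Y finishes as early as 13 and must finish by 18.
Slack of Y = 9 − 4 = 5 days.

5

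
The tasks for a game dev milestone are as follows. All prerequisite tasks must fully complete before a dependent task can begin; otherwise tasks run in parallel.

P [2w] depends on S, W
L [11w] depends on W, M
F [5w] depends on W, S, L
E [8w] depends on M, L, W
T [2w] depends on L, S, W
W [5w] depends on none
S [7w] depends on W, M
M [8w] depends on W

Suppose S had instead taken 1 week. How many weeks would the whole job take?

The binding path is W→M→L→E = 5+8+11+8 = 32; finish at 32 weeks.
S has 7 weeks of float (longest path through it is 25).
The critical path is still W→M→L→E; finish is now 32 weeks.

32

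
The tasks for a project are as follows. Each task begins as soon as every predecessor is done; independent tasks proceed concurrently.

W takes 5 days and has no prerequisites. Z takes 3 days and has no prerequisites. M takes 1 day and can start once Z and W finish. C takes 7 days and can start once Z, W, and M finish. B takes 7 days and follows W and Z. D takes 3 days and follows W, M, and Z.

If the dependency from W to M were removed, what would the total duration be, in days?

With the dependency in place, W→M→C = 5+1+7 = 13 sets the finish at 13 days.
Without W→M, M's earliest start moves from 5 to 3.
New critical path: W→C = 5+7 = 12 ⇒ 12 days.

12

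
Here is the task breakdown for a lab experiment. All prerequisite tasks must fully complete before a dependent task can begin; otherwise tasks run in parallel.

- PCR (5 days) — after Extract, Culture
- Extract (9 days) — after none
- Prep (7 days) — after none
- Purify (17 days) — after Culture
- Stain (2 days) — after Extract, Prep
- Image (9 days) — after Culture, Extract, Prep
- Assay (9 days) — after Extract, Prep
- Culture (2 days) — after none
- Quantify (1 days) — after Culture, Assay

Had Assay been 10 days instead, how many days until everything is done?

Baseline: Extract→Assay→Quantify = 9+9+1 = 19 → 19 days.
Since Assay is critical, the +1 change carries straight to that chain (now 20 days).
No other chain overtakes it, so the finish is 20 days.

20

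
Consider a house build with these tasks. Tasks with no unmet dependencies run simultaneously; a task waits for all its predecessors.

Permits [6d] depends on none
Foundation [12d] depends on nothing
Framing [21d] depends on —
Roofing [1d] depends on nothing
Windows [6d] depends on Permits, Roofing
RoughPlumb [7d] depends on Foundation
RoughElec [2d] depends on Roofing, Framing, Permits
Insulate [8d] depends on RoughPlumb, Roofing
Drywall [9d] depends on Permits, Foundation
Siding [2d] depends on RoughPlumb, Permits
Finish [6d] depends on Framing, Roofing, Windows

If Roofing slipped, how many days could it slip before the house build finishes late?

Critical path: Foundation→RoughPlumb→Insulate = 12+7+8 = 27, so the finish is 27 days.
Roofing finishes as early as 1 and must finish by 15.
Slack of Roofing = 14 − 0 = 14 days.

14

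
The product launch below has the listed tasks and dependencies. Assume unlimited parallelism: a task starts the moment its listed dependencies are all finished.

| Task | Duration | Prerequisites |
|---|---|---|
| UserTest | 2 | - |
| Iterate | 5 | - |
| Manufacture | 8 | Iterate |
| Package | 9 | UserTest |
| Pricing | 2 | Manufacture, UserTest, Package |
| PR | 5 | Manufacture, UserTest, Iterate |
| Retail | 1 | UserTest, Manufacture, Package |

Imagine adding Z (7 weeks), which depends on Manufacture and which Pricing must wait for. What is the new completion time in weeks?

Originally the project takes 18 weeks.
With Z inserted, Pricing now waits for max(Manufacture, UserTest, Package, Z).
New critical path: Iterate→Manufacture→Z→Pricing = 5+8+7+2 = 22 ⇒ 22 weeks.

22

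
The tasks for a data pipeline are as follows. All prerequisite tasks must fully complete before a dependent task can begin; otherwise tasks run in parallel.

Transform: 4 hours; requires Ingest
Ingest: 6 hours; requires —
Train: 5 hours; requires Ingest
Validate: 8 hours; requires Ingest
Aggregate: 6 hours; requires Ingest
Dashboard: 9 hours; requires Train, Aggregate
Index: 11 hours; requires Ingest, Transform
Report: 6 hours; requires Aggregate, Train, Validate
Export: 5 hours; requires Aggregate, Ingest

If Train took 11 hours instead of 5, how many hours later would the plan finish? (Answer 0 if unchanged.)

Baseline: Ingest→Transform→Index = 6+4+11 = 21 → 21 hours.
Train has 1 hour of float (longest path through it is 20).
New critical path: Ingest→Train→Dashboard = 6+11+9 = 26 ⇒ 26 hours.
Change in finish: 26 − 21 = +5 hours.

5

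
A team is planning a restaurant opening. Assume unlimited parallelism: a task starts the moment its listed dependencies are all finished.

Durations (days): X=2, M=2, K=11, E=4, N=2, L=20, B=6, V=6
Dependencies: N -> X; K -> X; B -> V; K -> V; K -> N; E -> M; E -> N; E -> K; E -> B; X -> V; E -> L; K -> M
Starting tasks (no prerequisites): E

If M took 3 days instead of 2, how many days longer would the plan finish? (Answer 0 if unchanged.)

Baseline: E→K→N→X→V = 4+11+2+2+6 = 25 → 25 days.
M is off the critical path — its longest chain is 17 days, giving 8 of slack.
No other chain overtakes it, so the finish is 25 days.
Change in finish: 25 − 25 = +0 days.

0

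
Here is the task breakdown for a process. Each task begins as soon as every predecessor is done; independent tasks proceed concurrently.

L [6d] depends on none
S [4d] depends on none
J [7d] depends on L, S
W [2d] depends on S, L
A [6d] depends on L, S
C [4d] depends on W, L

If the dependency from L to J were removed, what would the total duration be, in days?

With the dependency in place, L→J = 6+7 = 13 sets the finish at 13 days.
Without L→J, J's earliest start moves from 6 to 4.
After: L→W→C = 6+2+4 = 12 → 12 days.

12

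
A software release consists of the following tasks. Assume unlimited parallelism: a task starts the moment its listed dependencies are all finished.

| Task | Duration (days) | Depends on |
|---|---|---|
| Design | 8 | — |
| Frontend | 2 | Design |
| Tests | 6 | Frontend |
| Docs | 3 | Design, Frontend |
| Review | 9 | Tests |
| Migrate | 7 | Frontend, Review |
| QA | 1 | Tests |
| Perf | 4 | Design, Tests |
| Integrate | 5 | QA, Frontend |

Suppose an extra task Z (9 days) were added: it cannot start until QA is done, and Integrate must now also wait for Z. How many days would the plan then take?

Originally the plan takes 32 days.
With Z inserted, Integrate now waits for max(QA, Frontend, Z).
New critical path: Design→Frontend→Tests→Review→Migrate = 8+2+6+9+7 = 32 ⇒ 32 days.

32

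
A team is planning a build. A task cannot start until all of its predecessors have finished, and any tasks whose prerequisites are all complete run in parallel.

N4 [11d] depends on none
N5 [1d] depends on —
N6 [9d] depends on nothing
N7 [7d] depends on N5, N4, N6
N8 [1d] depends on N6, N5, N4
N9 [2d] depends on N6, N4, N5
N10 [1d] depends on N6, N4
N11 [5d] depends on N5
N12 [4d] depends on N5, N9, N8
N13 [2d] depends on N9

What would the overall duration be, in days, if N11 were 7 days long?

Critical path before the change: N4→N7 = 11+7 = 18 giving 18 days.
N11 has 12 days of float (longest path through it is 6).
That remains the longest chain; total 18 days.

18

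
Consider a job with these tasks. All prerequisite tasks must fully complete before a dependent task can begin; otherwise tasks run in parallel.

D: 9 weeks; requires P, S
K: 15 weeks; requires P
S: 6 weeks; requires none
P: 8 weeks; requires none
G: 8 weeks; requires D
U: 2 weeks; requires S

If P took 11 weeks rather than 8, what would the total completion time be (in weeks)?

The binding path is P→D→G = 8+9+8 = 25; finish at 25 weeks.
P is on the critical path; changing it to 11 makes that path 28 weeks.
That remains the longest chain; total 28 weeks.

28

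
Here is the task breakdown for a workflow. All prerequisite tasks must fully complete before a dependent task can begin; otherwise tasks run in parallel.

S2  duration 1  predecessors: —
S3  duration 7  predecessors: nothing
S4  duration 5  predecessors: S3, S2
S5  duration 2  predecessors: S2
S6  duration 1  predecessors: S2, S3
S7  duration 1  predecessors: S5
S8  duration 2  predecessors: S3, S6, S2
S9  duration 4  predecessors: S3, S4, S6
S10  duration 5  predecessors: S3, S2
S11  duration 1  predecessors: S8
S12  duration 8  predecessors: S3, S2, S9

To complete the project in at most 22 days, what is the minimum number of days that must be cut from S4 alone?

Current finish: 24 days; target: 22.
S4 is on every critical path, so each day cut from S4 cuts the finish by one (this holds down to a finish of 20).
Need 24 − 22 = 2 days off S4 → S4 becomes 3 days, finish becomes 22.

2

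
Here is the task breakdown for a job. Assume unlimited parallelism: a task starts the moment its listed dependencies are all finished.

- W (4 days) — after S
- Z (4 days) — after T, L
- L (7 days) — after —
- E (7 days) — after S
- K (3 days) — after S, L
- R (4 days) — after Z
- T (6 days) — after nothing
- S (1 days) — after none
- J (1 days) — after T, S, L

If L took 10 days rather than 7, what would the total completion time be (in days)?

The binding path is L→Z→R = 7+4+4 = 15; finish at 15 days.
Since L is critical, the +3 change carries straight to that chain (now 18 days).
No other chain overtakes it, so the finish is 18 days.

18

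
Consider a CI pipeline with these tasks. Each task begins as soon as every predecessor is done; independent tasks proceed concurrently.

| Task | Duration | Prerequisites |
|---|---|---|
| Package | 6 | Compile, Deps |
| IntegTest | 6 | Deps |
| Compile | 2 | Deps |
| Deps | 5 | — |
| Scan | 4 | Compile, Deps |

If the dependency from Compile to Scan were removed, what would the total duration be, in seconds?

13

Original critical path: Deps→Compile→Package = 5+2+6 = 13 ⇒ 13 seconds.
Without Compile→Scan, Scan's earliest start moves from 7 to 5.
After: Deps→Compile→Package = 5+2+6 = 13 → 13 seconds.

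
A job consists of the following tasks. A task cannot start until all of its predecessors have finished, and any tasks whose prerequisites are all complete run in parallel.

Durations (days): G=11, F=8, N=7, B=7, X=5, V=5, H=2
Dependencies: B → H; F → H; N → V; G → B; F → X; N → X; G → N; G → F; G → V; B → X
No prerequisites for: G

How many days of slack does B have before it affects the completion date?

1

The longest chain is G→F→X = 11+8+5 = 24; overall finish 24 days.
B finishes as early as 18 and must finish by 19.
So B can slip 19 − 18 = 1 day.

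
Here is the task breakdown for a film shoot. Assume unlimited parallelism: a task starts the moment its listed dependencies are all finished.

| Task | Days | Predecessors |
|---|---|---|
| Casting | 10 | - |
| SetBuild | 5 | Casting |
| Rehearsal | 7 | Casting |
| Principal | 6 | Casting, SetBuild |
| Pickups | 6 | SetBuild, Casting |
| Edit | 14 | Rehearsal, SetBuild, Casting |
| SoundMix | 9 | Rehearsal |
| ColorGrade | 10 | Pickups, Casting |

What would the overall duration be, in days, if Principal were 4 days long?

31

Baseline: Casting→SetBuild→Pickups→ColorGrade = 10+5+6+10 = 31 → 31 days.
Principal is off the critical path — its longest chain is 21 days, giving 10 of slack.
That remains the longest chain; total 31 days.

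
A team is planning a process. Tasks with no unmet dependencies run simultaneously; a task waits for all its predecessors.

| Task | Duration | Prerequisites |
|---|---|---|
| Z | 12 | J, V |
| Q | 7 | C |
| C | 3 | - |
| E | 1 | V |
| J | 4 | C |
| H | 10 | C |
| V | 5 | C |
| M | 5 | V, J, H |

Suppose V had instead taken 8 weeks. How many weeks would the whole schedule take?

Actual critical path: C→V→Z = 3+5+12 = 20 ⇒ 20 weeks.
V is on the critical path; changing it to 8 makes that path 23 weeks.
That remains the longest chain; total 23 weeks.

23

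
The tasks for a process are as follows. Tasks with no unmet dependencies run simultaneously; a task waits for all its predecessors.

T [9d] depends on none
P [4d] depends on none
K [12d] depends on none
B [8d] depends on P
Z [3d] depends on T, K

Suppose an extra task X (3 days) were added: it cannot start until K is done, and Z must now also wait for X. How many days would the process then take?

Originally the process takes 15 days.
With X inserted, Z now waits for max(T, K, X).
New critical path: K→X→Z = 12+3+3 = 18 ⇒ 18 days.

18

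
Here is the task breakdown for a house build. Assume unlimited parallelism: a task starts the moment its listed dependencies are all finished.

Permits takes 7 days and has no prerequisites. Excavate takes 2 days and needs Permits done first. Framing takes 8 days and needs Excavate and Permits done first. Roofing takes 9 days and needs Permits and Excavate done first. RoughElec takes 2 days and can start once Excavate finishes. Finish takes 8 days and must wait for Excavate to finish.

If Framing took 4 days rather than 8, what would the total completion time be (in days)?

18

Actual critical path: Permits→Excavate→Roofing = 7+2+9 = 18 ⇒ 18 days.
Framing is off the critical path — its longest chain is 17 days, giving 1 of slack.
No other chain overtakes it, so the finish is 18 days.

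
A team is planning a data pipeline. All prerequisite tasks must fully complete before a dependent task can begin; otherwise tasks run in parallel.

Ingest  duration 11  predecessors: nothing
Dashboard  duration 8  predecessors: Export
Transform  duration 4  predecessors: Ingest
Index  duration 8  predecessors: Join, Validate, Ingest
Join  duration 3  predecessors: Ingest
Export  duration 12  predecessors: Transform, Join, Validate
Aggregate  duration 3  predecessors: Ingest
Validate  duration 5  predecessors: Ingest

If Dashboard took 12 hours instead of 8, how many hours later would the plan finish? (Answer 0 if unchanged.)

Actual critical path: Ingest→Validate→Export→Dashboard = 11+5+12+8 = 36 ⇒ 36 hours.
Dashboard lies on that path, so at 12 hours the path becomes 40 hours.
That remains the longest chain; total 40 hours.
Change in finish: 40 − 36 = +4 hours.

4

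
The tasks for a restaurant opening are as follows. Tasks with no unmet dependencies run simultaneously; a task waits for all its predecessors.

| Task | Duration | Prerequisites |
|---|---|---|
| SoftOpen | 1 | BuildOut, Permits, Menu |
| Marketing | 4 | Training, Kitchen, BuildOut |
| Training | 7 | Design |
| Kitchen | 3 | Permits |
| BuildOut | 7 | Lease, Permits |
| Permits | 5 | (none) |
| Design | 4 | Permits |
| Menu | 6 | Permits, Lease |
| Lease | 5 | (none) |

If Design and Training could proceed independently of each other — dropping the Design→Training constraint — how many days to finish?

16

Before: longest chain Permits→Design→Training→Marketing = 5+4+7+4 = 20, finish 20.
Without Design→Training, Training's earliest start moves from 9 to 0.
The longest chain is now Lease→BuildOut→Marketing = 5+7+4 = 16, so the job takes 16 days.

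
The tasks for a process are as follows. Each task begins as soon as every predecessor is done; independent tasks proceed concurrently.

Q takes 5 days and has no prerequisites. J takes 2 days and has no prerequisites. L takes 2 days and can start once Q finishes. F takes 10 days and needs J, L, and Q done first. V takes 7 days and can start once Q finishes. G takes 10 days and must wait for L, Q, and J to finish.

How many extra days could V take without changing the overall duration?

Q→L→F = 5+2+10 = 17 sets the makespan at 17 days.
The longest chain containing V totals 12 days.
Slack of V = 10 − 5 = 5 days.

5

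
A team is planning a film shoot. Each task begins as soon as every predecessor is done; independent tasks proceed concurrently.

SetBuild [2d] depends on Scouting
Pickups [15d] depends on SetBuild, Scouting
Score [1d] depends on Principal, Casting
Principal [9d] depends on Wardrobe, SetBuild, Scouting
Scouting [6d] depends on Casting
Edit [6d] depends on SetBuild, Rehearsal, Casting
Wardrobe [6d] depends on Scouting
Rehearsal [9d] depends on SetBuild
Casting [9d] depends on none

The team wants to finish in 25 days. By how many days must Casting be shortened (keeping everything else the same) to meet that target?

7

Current finish: 32 days; target: 25.
Casting is on every critical path, so each day cut from Casting cuts the finish by one (this holds down to a finish of 24).
Need 32 − 25 = 7 days off Casting → Casting becomes 2 days, finish becomes 25.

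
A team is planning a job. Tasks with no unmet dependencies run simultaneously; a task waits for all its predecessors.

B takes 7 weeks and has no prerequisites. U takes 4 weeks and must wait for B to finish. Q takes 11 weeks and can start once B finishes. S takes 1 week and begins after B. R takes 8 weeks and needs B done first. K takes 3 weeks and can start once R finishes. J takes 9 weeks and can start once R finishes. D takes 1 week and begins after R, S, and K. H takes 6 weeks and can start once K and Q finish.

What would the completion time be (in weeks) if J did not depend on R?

24

Before: longest chain B→Q→H = 7+11+6 = 24, finish 24.
Without R→J, J's earliest start moves from 15 to 0.
The longest chain is now B→Q→H = 7+11+6 = 24, so the project takes 24 weeks.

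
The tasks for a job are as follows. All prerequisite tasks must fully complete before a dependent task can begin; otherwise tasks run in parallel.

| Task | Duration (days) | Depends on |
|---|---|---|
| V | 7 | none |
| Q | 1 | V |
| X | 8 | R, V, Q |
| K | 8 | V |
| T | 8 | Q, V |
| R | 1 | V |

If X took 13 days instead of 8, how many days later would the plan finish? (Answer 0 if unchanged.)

The binding path is V→R→X = 7+1+8 = 16; finish at 16 days.
X is on the critical path; changing it to 13 makes that path 21 days.
New critical path: V→Q→X = 7+1+13 = 21 ⇒ 21 days.
Change in finish: 21 − 16 = +5 days.

5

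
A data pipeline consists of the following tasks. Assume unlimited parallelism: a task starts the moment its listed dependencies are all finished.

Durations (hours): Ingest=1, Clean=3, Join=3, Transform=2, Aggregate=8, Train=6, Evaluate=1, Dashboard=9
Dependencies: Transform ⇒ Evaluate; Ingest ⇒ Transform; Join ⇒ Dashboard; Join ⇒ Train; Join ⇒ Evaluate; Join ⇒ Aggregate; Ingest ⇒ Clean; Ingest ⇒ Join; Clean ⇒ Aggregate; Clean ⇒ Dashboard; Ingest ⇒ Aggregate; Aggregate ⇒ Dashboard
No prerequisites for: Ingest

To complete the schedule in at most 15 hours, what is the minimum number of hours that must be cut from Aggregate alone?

6

Current finish: 21 hours; target: 15.
Aggregate is on every critical path, so each hour cut from Aggregate cuts the finish by one (this holds down to a finish of 14).
Need 21 − 15 = 6 hours off Aggregate → Aggregate becomes 2 hours, finish becomes 15.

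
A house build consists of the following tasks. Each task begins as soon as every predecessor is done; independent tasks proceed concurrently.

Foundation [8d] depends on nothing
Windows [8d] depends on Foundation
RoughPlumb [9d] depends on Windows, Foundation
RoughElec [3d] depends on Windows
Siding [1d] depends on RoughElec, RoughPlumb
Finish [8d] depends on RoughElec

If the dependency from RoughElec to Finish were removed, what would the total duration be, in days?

26

Before: longest chain Foundation→Windows→RoughElec→Finish = 8+8+3+8 = 27, finish 27.
Without RoughElec→Finish, Finish's earliest start moves from 19 to 0.
After: Foundation→Windows→RoughPlumb→Siding = 8+8+9+1 = 26 → 26 days.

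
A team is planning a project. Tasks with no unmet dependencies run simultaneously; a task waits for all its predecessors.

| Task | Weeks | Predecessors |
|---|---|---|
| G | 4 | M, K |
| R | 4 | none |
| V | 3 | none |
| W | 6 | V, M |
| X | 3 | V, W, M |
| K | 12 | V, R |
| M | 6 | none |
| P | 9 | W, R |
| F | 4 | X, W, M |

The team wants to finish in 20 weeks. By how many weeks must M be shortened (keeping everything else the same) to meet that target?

1

Current finish: 21 weeks; target: 20.
M is on every critical path, so each week cut from M cuts the finish by one (this holds down to a finish of 20).
Need 21 − 20 = 1 week off M → M becomes 5 weeks, finish becomes 20.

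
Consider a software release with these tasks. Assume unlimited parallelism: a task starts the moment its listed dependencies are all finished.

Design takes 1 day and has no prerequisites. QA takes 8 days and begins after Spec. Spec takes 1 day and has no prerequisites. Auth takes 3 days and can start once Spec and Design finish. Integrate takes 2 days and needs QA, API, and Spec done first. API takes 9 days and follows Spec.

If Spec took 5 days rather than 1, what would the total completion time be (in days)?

As given, the longest chain is Spec→API→Integrate = 1+9+2 = 12, so the finish is 12 days.
Spec lies on that path, so at 5 days the path becomes 16 days.
That remains the longest chain; total 16 days.

16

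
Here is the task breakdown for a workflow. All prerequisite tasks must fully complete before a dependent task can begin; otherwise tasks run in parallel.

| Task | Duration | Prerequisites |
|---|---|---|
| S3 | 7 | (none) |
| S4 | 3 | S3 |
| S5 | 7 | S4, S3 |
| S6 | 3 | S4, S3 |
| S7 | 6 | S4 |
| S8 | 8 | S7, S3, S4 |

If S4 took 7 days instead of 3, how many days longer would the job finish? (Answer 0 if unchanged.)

4

The binding path is S3→S4→S7→S8 = 7+3+6+8 = 24; finish at 24 days.
S4 lies on that path, so at 7 days the path becomes 28 days.
The critical path is still S3→S4→S7→S8; finish is now 28 days.
Change in finish: 28 − 24 = +4 days.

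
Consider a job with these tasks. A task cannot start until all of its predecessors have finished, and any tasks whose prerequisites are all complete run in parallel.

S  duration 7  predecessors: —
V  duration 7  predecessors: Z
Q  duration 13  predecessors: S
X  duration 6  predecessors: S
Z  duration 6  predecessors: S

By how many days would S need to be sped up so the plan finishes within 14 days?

Current finish: 20 days; target: 14.
S is on every critical path, so each day cut from S cuts the finish by one (this holds down to a finish of 14).
Need 20 − 14 = 6 days off S → S becomes 1 day, finish becomes 14.

6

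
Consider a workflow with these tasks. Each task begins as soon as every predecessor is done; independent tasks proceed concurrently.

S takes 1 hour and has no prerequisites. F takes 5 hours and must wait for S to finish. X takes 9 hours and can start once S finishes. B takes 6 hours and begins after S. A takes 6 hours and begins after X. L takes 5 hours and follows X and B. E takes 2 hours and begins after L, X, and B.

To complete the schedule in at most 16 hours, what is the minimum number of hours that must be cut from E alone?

1

Current finish: 17 hours; target: 16.
E is on every critical path, so each hour cut from E cuts the finish by one (this holds down to a finish of 16).
Need 17 − 16 = 1 hour off E → E becomes 1 hour, finish becomes 16.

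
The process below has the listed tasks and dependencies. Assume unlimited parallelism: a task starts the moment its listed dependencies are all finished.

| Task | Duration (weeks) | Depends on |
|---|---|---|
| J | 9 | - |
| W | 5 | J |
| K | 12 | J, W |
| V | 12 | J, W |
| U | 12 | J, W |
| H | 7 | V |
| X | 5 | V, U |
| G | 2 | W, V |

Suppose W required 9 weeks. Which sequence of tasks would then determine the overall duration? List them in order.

J, W, V, H

As given, the longest chain is J→W→V→H = 9+5+12+7 = 33, so the finish is 33 weeks.
Since W is critical, the +4 change carries straight to that chain (now 37 weeks).
That remains the longest chain; total 37 weeks.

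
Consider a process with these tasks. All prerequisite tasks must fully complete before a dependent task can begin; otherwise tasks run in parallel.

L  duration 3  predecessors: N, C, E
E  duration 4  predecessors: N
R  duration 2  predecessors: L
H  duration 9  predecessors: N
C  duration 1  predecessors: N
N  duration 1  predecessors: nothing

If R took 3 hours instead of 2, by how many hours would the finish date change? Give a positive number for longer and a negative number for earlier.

1

Actual critical path: N→E→L→R = 1+4+3+2 = 10 ⇒ 10 hours.
Since R is critical, the +1 change carries straight to that chain (now 11 hours).
No other chain overtakes it, so the finish is 11 hours.
Change in finish: 11 − 10 = +1 hours.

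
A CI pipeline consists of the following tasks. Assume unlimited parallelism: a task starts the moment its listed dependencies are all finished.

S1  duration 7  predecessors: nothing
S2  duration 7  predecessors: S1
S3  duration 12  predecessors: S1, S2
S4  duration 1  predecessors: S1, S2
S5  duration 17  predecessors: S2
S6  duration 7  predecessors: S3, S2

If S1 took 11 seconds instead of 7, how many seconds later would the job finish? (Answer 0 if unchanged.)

As given, the longest chain is S1→S2→S3→S6 = 7+7+12+7 = 33, so the finish is 33 seconds.
Since S1 is critical, the +4 change carries straight to that chain (now 37 seconds).
No other chain overtakes it, so the finish is 37 seconds.
Change in finish: 37 − 33 = +4 seconds.

4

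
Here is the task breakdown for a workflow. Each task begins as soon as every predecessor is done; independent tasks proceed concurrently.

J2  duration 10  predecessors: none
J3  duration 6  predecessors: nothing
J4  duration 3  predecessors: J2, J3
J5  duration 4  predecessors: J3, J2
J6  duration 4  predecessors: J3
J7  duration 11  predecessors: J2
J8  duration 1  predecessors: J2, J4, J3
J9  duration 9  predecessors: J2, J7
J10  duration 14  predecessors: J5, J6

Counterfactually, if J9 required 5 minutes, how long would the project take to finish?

28

Baseline: J2→J7→J9 = 10+11+9 = 30 → 30 minutes.
Since J9 is critical, the -4 change carries straight to that chain (now 26 minutes).
Now J2→J5→J10 = 10+4+14 = 28 is longest, so the finish becomes 28 minutes.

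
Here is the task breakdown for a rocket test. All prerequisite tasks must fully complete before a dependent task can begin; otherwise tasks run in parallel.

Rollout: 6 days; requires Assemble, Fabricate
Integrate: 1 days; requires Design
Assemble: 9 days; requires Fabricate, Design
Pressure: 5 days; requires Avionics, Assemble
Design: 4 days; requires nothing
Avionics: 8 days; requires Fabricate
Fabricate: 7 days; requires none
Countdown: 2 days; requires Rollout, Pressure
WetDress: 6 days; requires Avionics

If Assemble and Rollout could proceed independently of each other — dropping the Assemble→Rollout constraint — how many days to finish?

Before: longest chain Fabricate→Assemble→Rollout→Countdown = 7+9+6+2 = 24, finish 24.
Without Assemble→Rollout, Rollout's earliest start moves from 16 to 7.
New critical path: Fabricate→Assemble→Pressure→Countdown = 7+9+5+2 = 23 ⇒ 23 days.

23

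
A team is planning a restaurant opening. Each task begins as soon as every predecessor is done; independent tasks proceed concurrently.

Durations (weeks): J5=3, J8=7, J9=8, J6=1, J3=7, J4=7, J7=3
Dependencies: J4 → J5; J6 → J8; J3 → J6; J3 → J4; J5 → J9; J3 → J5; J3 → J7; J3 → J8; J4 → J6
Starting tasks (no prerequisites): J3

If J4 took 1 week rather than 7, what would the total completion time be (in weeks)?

The binding path is J3→J4→J5→J9 = 7+7+3+8 = 25; finish at 25 weeks.
J4 is on the critical path; changing it to 1 makes that path 19 weeks.
That remains the longest chain; total 19 weeks.

19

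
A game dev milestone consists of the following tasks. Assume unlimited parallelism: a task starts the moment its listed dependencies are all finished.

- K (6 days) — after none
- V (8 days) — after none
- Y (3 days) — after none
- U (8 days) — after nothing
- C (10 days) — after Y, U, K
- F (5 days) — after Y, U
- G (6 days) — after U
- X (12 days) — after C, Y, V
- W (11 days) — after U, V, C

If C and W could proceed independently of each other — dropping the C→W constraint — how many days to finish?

30

With the dependency in place, U→C→X = 8+10+12 = 30 sets the finish at 30 days.
Without C→W, W's earliest start moves from 18 to 8.
After: U→C→X = 8+10+12 = 30 → 30 days.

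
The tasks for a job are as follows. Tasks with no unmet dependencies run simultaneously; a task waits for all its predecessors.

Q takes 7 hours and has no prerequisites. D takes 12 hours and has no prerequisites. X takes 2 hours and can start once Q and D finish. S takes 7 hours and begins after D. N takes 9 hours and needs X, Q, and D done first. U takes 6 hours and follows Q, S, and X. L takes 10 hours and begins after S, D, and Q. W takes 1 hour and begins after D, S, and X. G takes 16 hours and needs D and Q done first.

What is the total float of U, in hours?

4

The longest chain is D→S→L = 12+7+10 = 29; overall finish 29 hours.
The longest chain containing U totals 25 hours.
So U can slip 29 − 25 = 4 hours.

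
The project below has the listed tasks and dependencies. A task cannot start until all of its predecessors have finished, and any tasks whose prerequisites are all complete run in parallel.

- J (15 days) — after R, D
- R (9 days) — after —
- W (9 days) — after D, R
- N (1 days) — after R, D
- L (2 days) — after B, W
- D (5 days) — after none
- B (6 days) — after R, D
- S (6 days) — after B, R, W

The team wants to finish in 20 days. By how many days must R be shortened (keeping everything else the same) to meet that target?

4

Current finish: 24 days; target: 20.
R is on every critical path, so each day cut from R cuts the finish by one (this holds down to a finish of 20).
Need 24 − 20 = 4 days off R → R becomes 5 days, finish becomes 20.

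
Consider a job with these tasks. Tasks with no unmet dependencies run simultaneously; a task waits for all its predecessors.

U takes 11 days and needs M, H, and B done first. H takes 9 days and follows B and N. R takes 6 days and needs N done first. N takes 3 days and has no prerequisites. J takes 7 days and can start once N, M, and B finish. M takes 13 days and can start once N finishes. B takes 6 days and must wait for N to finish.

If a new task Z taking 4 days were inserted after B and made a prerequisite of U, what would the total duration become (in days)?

Originally the project takes 29 days.
With Z inserted, U now waits for max(M, H, B, Z).
New critical path: N→B→H→U = 3+6+9+11 = 29 ⇒ 29 days.

29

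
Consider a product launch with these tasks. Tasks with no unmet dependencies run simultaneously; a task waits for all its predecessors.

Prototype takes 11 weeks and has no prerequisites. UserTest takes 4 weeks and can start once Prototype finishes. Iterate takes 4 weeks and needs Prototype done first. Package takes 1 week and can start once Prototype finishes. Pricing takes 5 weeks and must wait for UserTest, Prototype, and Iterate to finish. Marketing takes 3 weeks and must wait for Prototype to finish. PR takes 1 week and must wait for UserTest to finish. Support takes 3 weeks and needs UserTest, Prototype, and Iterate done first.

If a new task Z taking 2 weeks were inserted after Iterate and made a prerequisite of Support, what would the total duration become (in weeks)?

Originally the job takes 20 weeks.
With Z inserted, Support now waits for max(UserTest, Prototype, Iterate, Z).
New critical path: Prototype→UserTest→Pricing = 11+4+5 = 20 ⇒ 20 weeks.

20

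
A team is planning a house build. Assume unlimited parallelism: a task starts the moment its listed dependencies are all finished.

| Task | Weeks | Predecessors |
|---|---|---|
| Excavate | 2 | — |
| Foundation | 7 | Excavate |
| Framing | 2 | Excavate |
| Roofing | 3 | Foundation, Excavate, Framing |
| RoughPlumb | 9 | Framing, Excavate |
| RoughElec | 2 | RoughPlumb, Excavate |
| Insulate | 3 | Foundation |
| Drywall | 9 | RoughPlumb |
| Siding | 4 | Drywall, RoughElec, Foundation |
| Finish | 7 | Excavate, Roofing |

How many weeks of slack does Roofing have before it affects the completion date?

Critical path: Excavate→Framing→RoughPlumb→Drywall→Siding = 2+2+9+9+4 = 26, so the finish is 26 weeks.
Roofing finishes as early as 12 and must finish by 19.
So Roofing can slip 19 − 12 = 7 weeks.

7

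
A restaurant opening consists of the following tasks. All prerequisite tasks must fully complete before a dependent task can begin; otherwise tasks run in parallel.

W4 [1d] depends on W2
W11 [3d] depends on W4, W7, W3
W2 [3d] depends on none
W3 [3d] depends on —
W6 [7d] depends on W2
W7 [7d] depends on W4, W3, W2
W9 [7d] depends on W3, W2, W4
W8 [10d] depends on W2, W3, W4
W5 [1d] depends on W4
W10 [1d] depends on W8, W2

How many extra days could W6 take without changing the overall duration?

5

The longest chain is W2→W4→W8→W10 = 3+1+10+1 = 15; overall finish 15 days.
Longest path through W6: 10 days (earliest finish 10, latest finish 15).
Float = 15 − 10 = 5.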